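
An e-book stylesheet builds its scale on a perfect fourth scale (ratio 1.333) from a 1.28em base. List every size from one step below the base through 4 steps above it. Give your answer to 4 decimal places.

0.9602em, 1.2800em, 1.7062em, 2.2744em, 3.0318em, 4.0414em

Step -1: 1.28 ÷ 1.333 = 0.9602
Step 0: 1.28em
Step 1: 1.28 × 1.333 = 1.7062
Step 2: 1.28 × 1.333² = 2.2744
Step 3: 1.28 × 1.333³ = 3.0318
Step 4: 1.28 × 1.333⁴ = 4.0414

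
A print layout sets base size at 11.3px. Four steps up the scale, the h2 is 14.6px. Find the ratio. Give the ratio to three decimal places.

1.066

r⁴ = 14.6 / 11.3, so r = (14.6/11.3)^(1/4).
r = 1.2920^(1/4) ≈ 1.0662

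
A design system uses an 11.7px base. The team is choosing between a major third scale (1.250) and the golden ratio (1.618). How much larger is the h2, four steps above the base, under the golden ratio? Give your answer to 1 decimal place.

51.6px

Major third: 11.7 × 1.250⁴ = 28.564px
Golden ratio: 11.7 × 1.618⁴ = 80.186px
Difference: 80.186 − 28.564 = 51.622px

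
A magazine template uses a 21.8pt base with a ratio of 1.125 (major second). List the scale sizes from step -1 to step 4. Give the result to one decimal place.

19.4pt, 21.8pt, 24.5pt, 27.6pt, 31.0pt, 34.9pt

Step -1: 21.8 ÷ 1.125 = 19.4
Step 0: 21.8pt
Step 1: 21.8 × 1.125 = 24.5
Step 2: 21.8 × 1.125² = 27.6
Step 3: 21.8 × 1.125³ = 31.0
Step 4: 21.8 × 1.125⁴ = 34.9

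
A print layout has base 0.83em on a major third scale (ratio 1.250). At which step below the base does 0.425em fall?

3

1.250ⁿ = 0.83 / 0.425 = 1.9529
n = ln(1.9529) / ln(1.250) = 0.6693 / 0.2231 ≈ 3.00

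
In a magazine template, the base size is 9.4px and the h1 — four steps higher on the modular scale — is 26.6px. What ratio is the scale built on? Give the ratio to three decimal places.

1.297

r⁴ = 26.6 / 9.4, so r = (26.6/9.4)^(1/4).
r = 2.8298^(1/4) ≈ 1.2970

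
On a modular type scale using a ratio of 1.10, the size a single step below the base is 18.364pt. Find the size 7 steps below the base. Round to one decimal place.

10.4pt

18.364 ÷ 1.10⁶ = 18.364 ÷ 1.77156 ≈ 10.366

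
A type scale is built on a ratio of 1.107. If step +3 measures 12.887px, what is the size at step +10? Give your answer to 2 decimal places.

26.25px

12.887 × 1.107⁷ = 12.887 × 2.03720 ≈ 26.253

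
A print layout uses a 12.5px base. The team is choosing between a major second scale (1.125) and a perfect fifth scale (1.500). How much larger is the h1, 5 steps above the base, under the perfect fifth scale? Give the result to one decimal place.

72.4px

Major second: 12.5 × 1.125⁵ = 22.525px
Perfect fifth: 12.5 × 1.500⁵ = 94.922px
Difference: 94.922 − 22.525 = 72.397px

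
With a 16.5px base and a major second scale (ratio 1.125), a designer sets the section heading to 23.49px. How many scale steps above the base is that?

3

1.125ⁿ = 23.49 / 16.5 = 1.4236
n = ln(1.4236) / ln(1.125) = 0.3532 / 0.1178 ≈ 3.00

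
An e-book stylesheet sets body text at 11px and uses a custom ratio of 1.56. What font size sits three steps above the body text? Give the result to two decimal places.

A modular type scale is a geometric sequence: sizeₙ = base × rⁿ.
11.0 × 1.56³ = 11.0 × 3.79642 ≈ 41.76

41.76px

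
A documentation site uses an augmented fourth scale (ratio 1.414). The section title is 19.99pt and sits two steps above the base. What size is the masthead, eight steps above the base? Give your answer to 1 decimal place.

19.99 × 1.414⁶ = 19.99 × 7.99275 ≈ 159.775

159.8pt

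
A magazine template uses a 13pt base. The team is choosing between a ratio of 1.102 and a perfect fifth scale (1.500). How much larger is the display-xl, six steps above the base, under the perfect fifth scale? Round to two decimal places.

At 1.102: 13.0 × 1.102⁶ = 23.2827pt
Perfect fifth: 13.0 × 1.500⁶ = 148.0781pt
Difference: 148.0781 − 23.2827 = 124.7954pt

124.80pt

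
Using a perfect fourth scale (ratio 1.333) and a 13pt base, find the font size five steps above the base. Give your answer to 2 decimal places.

13.0 × 1.333⁵ = 13.0 × 4.20873 ≈ 54.71

54.71pt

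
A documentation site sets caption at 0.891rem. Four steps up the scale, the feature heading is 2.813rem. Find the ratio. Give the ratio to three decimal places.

1.333

The ratio satisfies 0.891 × r⁴ = 2.813, so r = (2.813 / 0.891)^(1/4).
r = 3.1571^(1/4) ≈ 1.3330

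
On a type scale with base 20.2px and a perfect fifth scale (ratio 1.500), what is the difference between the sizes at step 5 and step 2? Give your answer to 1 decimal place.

107.9px

Step 2: 20.2 × 1.500² = 45.450px
Step 5: 20.2 × 1.500⁵ = 153.394px
Difference: 153.394 − 45.450 = 107.944px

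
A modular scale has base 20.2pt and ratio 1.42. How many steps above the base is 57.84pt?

1.42ⁿ = 57.84 / 20.2 = 2.8634
n = ln(2.8634) / ln(1.42) = 1.0520 / 0.3507 ≈ 3.00

3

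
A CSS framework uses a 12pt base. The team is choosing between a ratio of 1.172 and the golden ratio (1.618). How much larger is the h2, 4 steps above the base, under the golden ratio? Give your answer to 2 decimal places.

At 1.172: 12.0 × 1.172⁴ = 22.6408pt
Golden ratio: 12.0 × 1.618⁴ = 82.2423pt
Difference: 82.2423 − 22.6408 = 59.6015pt

59.60pt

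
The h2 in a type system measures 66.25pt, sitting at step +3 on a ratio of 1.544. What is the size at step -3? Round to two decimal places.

4.89pt

66.25 ÷ 1.544⁶ = 66.25 ÷ 13.54827 ≈ 4.890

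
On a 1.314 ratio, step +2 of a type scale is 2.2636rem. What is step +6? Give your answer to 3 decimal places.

Moving from step +2 to step +6 is 4 steps up, so multiply by r⁴.
2.2636 × 1.314⁴ = 2.2636 × 2.98113 ≈ 6.748

6.748rem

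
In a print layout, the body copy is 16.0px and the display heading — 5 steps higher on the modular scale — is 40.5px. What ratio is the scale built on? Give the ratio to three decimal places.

The ratio satisfies 16.0 × r⁵ = 40.5, so r = (40.5 / 16.0)^(1/5).
r = 2.5312^(1/5) ≈ 1.2041

1.204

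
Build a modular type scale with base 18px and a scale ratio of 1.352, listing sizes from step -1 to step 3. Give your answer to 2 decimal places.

Step -1: 18.0 ÷ 1.352 = 13.31
Step 0: 18px
Step 1: 18.0 × 1.352 = 24.34
Step 2: 18.0 × 1.352² = 32.90
Step 3: 18.0 × 1.352³ = 44.48

13.31px, 18.00px, 24.34px, 32.90px, 44.48px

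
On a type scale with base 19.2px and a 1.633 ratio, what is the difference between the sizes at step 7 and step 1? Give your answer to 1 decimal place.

563.2px

Step 1: 19.2 × 1.633 = 31.354px
Step 7: 19.2 × 1.633⁷ = 594.572px
Difference: 594.572 − 31.354 = 563.218px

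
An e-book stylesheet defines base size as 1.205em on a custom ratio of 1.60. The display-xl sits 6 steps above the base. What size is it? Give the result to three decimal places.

20.217em

Every step multiplies by the scale ratio.
1.205 × 1.60⁶ = 1.205 × 16.77722 ≈ 20.217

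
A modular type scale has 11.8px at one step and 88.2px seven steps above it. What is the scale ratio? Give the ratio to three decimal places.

r⁷ = 88.2 / 11.8, so r = (88.2/11.8)^(1/7).
r = 7.4746^(1/7) ≈ 1.3329

1.333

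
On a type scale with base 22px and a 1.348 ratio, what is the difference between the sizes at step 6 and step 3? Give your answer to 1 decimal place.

78.1px

Step 3: 22.0 × 1.348³ = 53.888px
Step 6: 22.0 × 1.348⁶ = 131.996px
Difference: 131.996 − 53.888 = 78.108px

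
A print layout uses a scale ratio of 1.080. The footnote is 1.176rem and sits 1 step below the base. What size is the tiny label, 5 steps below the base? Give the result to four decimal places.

0.8644rem

The gap is -5 − (-1) = -4 steps, so the factor is 1.080^-4.
1.176 ÷ 1.080⁴ = 1.176 ÷ 1.36049 ≈ 0.8644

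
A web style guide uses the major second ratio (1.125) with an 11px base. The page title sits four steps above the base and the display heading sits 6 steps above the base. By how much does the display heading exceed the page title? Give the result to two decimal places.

Step 4: 11.0 × 1.125⁴ = 17.6199px
Step 6: 11.0 × 1.125⁶ = 22.3002px
Difference: 22.3002 − 17.6199 = 4.6803px

4.68px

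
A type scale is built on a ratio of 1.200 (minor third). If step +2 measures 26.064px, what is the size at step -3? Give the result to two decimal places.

Moving from step +2 to step -3 is 5 steps down, so divide by r⁵.
26.064 ÷ 1.200⁵ = 26.064 ÷ 2.48832 ≈ 10.475

10.47px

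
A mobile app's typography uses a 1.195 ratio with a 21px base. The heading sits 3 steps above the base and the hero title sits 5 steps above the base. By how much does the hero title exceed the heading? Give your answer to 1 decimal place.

15.3px

Step 3: 21.0 × 1.195³ = 35.836px
Step 5: 21.0 × 1.195⁵ = 51.175px
Difference: 51.175 − 35.836 = 15.339px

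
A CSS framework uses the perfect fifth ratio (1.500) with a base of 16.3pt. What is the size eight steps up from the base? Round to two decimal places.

417.75pt

16.3 × 1.500⁸ = 16.3 × 25.62891 ≈ 417.75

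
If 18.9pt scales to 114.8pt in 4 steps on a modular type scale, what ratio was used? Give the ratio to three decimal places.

1.570

r⁴ = 114.8 / 18.9, so r = (114.8/18.9)^(1/4).
r = 6.0741^(1/4) ≈ 1.5699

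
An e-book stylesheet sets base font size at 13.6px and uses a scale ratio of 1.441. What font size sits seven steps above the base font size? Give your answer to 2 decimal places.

175.46px

13.6 × 1.441⁷ = 13.6 × 12.90173 ≈ 175.46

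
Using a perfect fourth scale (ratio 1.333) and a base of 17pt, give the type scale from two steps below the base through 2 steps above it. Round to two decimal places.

9.57pt, 12.75pt, 17.00pt, 22.66pt, 30.21pt

Step -2: 17.0 ÷ 1.333² = 9.57
Step -1: 17.0 ÷ 1.333 = 12.75
Step 0: 17pt
Step 1: 17.0 × 1.333 = 22.66
Step 2: 17.0 × 1.333² = 30.21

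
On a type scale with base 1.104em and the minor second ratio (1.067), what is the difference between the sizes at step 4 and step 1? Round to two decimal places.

0.25em

Step 1: 1.104 × 1.067 = 1.1780em
Step 4: 1.104 × 1.067⁴ = 1.4310em
Difference: 1.4310 − 1.1780 = 0.2530em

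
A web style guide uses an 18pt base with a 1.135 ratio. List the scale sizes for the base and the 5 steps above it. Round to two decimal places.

Step 0: 18pt
Step 1: 18.0 × 1.135 = 20.43
Step 2: 18.0 × 1.135² = 23.19
Step 3: 18.0 × 1.135³ = 26.32
Step 4: 18.0 × 1.135⁴ = 29.87
Step 5: 18.0 × 1.135⁵ = 33.90

18.00pt, 20.43pt, 23.19pt, 26.32pt, 29.87pt, 33.90pt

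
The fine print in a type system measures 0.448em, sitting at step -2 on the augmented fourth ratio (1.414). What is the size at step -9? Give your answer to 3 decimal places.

0.040em

0.448 ÷ 1.414⁷ = 0.448 ÷ 11.30175 ≈ 0.040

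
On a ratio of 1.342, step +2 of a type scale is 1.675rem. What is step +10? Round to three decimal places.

17.621rem

1.675 × 1.342⁸ = 1.675 × 10.52011 ≈ 17.621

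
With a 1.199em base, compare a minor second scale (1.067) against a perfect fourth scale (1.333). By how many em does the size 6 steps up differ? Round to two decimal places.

Minor second: 1.199 × 1.067⁶ = 1.7693em
Perfect fourth: 1.199 × 1.333⁶ = 6.7267em
Difference: 6.7267 − 1.7693 = 4.9574em

4.96em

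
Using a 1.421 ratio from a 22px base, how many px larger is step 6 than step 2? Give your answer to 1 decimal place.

136.7px

Step 2: 22.0 × 1.421² = 44.423px
Step 6: 22.0 × 1.421⁶ = 181.129px
Difference: 181.129 − 44.423 = 136.706px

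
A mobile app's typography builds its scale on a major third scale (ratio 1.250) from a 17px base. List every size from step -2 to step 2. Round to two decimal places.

Step -2: 17.0 ÷ 1.250² = 10.88
Step -1: 17.0 ÷ 1.250 = 13.60
Step 0: 17px
Step 1: 17.0 × 1.250 = 21.25
Step 2: 17.0 × 1.250² = 26.56

10.88px, 13.60px, 17.00px, 21.25px, 26.56px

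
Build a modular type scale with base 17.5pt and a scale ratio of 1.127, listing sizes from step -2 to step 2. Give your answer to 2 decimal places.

Step -2: 17.5 ÷ 1.127² = 13.78
Step -1: 17.5 ÷ 1.127 = 15.53
Step 0: 17.5pt
Step 1: 17.5 × 1.127 = 19.72
Step 2: 17.5 × 1.127² = 22.23

13.78pt, 15.53pt, 17.50pt, 19.72pt, 22.23pt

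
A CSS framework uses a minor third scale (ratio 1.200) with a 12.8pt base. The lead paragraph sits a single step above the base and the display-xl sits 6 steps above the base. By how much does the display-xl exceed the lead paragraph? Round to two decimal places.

Step 1: 12.8 × 1.200 = 15.3600pt
Step 6: 12.8 × 1.200⁶ = 38.2206pt
Difference: 38.2206 − 15.3600 = 22.8606pt

22.86pt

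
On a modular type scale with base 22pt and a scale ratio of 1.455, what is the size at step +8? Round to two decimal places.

441.90pt

22.0 × 1.455⁸ = 22.0 × 20.08649 ≈ 441.90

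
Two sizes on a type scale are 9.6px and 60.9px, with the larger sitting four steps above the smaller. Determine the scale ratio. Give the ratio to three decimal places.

1.587

The ratio satisfies 9.6 × r⁴ = 60.9, so r = (60.9 / 9.6)^(1/4).
r = 6.3438^(1/4) ≈ 1.5870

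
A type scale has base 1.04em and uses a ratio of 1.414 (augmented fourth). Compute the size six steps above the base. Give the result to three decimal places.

1.04 × 1.414⁶ = 1.04 × 7.99275 ≈ 8.312

8.312em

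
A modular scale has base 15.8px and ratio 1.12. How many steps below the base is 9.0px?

1.12ⁿ = 15.8 / 9.0 = 1.7556
n = ln(1.7556) / ln(1.12) = 0.5628 / 0.1133 ≈ 4.97

5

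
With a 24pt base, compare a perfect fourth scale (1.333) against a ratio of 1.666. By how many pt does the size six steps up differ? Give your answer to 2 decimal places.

Perfect fourth: 24.0 × 1.333⁶ = 134.6456pt
At 1.666: 24.0 × 1.666⁶ = 513.1700pt
Difference: 513.1700 − 134.6456 = 378.5244pt

378.52pt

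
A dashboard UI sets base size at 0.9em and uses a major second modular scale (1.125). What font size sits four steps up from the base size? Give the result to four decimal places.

1.4416em

Each step on a modular scale multiplies by the ratio, so the size n steps from the base is base × ratioⁿ.
0.9 × 1.125⁴ = 0.9 × 1.60181 ≈ 1.4416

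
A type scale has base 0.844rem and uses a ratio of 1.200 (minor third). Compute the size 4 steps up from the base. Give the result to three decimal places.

1.750rem

0.844 × 1.200⁴ = 0.844 × 2.07360 ≈ 1.750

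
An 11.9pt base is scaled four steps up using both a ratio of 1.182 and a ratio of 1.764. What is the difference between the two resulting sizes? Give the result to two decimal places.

At 1.182: 11.9 × 1.182⁴ = 23.2283pt
At 1.764: 11.9 × 1.764⁴ = 115.2236pt
Difference: 115.2236 − 23.2283 = 91.9953pt

92.00pt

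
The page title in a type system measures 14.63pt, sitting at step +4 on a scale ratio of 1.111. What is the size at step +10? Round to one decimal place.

27.5pt

The gap is 10 − (4) = 6 steps, so the factor is 1.111^6.
14.63 × 1.111⁶ = 14.63 × 1.88055 ≈ 27.512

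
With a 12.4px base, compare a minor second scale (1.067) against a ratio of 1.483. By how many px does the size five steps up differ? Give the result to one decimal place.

Minor second: 12.4 × 1.067⁵ = 17.149px
At 1.483: 12.4 × 1.483⁵ = 88.946px
Difference: 88.946 − 17.149 = 71.797px

71.8px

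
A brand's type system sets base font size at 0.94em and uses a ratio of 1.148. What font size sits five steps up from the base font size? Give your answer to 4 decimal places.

A modular type scale is a geometric sequence: sizeₙ = base × rⁿ.
0.94 × 1.148⁵ = 0.94 × 1.99393 ≈ 1.8743

1.8743em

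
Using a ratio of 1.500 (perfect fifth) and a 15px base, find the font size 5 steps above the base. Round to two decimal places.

113.91px

15.0 × 1.500⁵ = 15.0 × 7.59375 ≈ 113.91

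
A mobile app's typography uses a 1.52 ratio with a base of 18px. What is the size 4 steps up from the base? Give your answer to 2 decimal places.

Each step on a modular scale multiplies by the ratio, so the size n steps from the base is base × ratioⁿ.
18.0 × 1.52⁴ = 18.0 × 5.33795 ≈ 96.08

96.08px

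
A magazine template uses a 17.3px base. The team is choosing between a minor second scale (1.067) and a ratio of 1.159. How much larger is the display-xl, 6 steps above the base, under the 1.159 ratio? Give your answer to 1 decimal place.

Minor second: 17.3 × 1.067⁶ = 25.529px
At 1.159: 17.3 × 1.159⁶ = 41.932px
Difference: 41.932 − 25.529 = 16.403px

16.4px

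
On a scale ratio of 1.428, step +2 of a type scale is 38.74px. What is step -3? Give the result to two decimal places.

Moving from step +2 to step -3 is 5 steps down, so divide by r⁵.
38.74 ÷ 1.428⁵ = 38.74 ÷ 5.93801 ≈ 6.524

6.52px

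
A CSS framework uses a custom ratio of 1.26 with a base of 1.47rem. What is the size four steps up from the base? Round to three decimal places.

3.705rem

A modular type scale is a geometric sequence: sizeₙ = base × rⁿ.
1.47 × 1.26⁴ = 1.47 × 2.52047 ≈ 3.705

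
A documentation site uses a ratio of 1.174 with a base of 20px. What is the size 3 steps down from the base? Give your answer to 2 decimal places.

12.36px

20.0 ÷ 1.174³ = 20.0 ÷ 1.61810 ≈ 12.36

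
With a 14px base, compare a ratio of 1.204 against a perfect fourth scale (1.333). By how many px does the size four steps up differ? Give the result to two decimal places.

At 1.204: 14.0 × 1.204⁴ = 29.4194px
Perfect fourth: 14.0 × 1.333⁴ = 44.2027px
Difference: 44.2027 − 29.4194 = 14.7833px

14.78px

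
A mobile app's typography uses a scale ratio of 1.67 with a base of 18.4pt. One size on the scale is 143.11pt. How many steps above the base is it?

1.67ⁿ = 143.11 / 18.4 = 7.7777
n = ln(7.7777) / ln(1.67) = 2.0513 / 0.5128 ≈ 4.00

4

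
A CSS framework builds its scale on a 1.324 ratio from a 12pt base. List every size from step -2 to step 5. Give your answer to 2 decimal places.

6.85pt, 9.06pt, 12.00pt, 15.89pt, 21.04pt, 27.85pt, 36.88pt, 48.82pt

Step -2: 12.0 ÷ 1.324² = 6.85
Step -1: 12.0 ÷ 1.324 = 9.06
Step 0: 12pt
Step 1: 12.0 × 1.324 = 15.89
Step 2: 12.0 × 1.324² = 21.04
Step 3: 12.0 × 1.324³ = 27.85
Step 4: 12.0 × 1.324⁴ = 36.88
Step 5: 12.0 × 1.324⁵ = 48.82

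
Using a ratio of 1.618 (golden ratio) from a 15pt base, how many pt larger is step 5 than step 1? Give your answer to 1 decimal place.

142.1pt

Step 1: 15.0 × 1.618 = 24.270pt
Step 5: 15.0 × 1.618⁵ = 166.335pt
Difference: 166.335 − 24.270 = 142.065pt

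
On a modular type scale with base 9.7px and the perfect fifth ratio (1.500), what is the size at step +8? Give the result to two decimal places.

Every step multiplies by the scale ratio.
9.7 × 1.500⁸ = 9.7 × 25.62891 ≈ 248.60

248.60px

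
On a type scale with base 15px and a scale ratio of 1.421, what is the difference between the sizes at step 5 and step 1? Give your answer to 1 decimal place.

65.6px

Step 1: 15.0 × 1.421 = 21.315px
Step 5: 15.0 × 1.421⁵ = 86.908px
Difference: 86.908 − 21.315 = 65.593px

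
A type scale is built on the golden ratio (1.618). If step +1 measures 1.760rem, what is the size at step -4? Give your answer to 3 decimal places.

0.159rem

Moving from step +1 to step -4 is 5 steps down, so divide by r⁵.
1.760 ÷ 1.618⁵ = 1.760 ÷ 11.08901 ≈ 0.159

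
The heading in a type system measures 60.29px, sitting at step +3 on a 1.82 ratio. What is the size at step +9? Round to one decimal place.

2191.2px

The gap is 9 − (3) = 6 steps, so the factor is 1.82^6.
60.29 × 1.82⁶ = 60.29 × 36.34363 ≈ 2191.158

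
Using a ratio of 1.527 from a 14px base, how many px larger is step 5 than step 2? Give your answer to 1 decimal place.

Step 2: 14.0 × 1.527² = 32.644px
Step 5: 14.0 × 1.527⁵ = 116.231px
Difference: 116.231 − 32.644 = 83.587px

83.6px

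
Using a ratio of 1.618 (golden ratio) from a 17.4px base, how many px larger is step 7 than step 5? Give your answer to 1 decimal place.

312.2px

Step 5: 17.4 × 1.618⁵ = 192.949px
Step 7: 17.4 × 1.618⁷ = 505.125px
Difference: 505.125 − 192.949 = 312.176px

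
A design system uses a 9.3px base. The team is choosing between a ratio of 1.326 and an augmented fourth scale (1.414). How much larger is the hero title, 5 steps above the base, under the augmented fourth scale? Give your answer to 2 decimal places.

14.44px

At 1.326: 9.3 × 1.326⁵ = 38.1242px
Augmented fourth: 9.3 × 1.414⁵ = 52.5690px
Difference: 52.5690 − 38.1242 = 14.4448px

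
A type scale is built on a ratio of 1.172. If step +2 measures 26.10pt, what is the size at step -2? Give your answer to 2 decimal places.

26.10 ÷ 1.172⁴ = 26.10 ÷ 1.88673 ≈ 13.833

13.83pt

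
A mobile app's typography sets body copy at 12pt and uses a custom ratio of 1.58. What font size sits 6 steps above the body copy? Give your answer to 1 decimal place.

12.0 × 1.58⁶ = 12.0 × 15.55760 ≈ 186.69

186.7pt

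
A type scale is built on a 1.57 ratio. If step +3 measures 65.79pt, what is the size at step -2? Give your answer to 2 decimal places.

6.90pt

65.79 ÷ 1.57⁵ = 65.79 ÷ 9.53890 ≈ 6.897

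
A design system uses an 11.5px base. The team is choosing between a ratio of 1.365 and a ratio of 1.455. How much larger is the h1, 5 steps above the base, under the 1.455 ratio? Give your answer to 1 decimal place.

At 1.365: 11.5 × 1.365⁵ = 54.496px
At 1.455: 11.5 × 1.455⁵ = 74.992px
Difference: 74.992 − 54.496 = 20.496px

20.5px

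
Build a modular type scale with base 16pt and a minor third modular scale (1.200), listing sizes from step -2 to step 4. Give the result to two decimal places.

Step -2: 16.0 ÷ 1.200² = 11.11
Step -1: 16.0 ÷ 1.200 = 13.33
Step 0: 16pt
Step 1: 16.0 × 1.200 = 19.20
Step 2: 16.0 × 1.200² = 23.04
Step 3: 16.0 × 1.200³ = 27.65
Step 4: 16.0 × 1.200⁴ = 33.18

11.11pt, 13.33pt, 16.00pt, 19.20pt, 23.04pt, 27.65pt, 33.18pt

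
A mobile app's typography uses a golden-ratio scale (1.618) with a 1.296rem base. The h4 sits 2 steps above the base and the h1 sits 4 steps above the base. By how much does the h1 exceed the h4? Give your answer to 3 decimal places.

5.489rem

Step 2: 1.296 × 1.618² = 3.39283rem
Step 4: 1.296 × 1.618⁴ = 8.88217rem
Difference: 8.88217 − 3.39283 = 5.48934rem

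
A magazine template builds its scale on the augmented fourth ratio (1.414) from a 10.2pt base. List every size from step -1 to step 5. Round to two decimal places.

7.21pt, 10.20pt, 14.42pt, 20.39pt, 28.84pt, 40.78pt, 57.66pt

Step -1: 10.2 ÷ 1.414 = 7.21
Step 0: 10.2pt
Step 1: 10.2 × 1.414 = 14.42
Step 2: 10.2 × 1.414² = 20.39
Step 3: 10.2 × 1.414³ = 28.84
Step 4: 10.2 × 1.414⁴ = 40.78
Step 5: 10.2 × 1.414⁵ = 57.66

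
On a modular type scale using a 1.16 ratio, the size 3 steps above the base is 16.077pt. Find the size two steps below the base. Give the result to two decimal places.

16.077 ÷ 1.16⁵ = 16.077 ÷ 2.10034 ≈ 7.654

7.65pt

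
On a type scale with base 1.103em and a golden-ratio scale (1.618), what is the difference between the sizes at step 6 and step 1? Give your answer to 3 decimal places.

Step 1: 1.103 × 1.618 = 1.78465em
Step 6: 1.103 × 1.618⁶ = 19.79004em
Difference: 19.79004 − 1.78465 = 18.00539em

18.005em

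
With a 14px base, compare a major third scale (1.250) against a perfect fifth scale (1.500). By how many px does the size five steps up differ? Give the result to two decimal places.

Major third: 14.0 × 1.250⁵ = 42.7246px
Perfect fifth: 14.0 × 1.500⁵ = 106.3125px
Difference: 106.3125 − 42.7246 = 63.5879px

63.59px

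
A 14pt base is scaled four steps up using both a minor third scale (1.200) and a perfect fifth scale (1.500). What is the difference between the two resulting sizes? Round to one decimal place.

41.8pt

Minor third: 14.0 × 1.200⁴ = 29.030pt
Perfect fifth: 14.0 × 1.500⁴ = 70.875pt
Difference: 70.875 − 29.030 = 41.845pt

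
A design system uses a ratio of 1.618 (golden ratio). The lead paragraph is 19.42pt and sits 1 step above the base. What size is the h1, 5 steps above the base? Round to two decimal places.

The gap is 5 − (1) = 4 steps, so the factor is 1.618^4.
19.42 × 1.618⁴ = 19.42 × 6.85353 ≈ 133.095

133.10pt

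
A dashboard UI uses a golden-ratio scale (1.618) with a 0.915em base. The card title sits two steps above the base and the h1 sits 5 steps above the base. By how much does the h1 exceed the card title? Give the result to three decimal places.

7.751em

Step 2: 0.915 × 1.618² = 2.39540em
Step 5: 0.915 × 1.618⁵ = 10.14644em
Difference: 10.14644 − 2.39540 = 7.75104em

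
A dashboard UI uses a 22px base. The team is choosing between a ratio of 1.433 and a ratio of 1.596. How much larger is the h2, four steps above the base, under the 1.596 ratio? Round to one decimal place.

50.0px

At 1.433: 22.0 × 1.433⁴ = 92.770px
At 1.596: 22.0 × 1.596⁴ = 142.743px
Difference: 142.743 − 92.770 = 49.973px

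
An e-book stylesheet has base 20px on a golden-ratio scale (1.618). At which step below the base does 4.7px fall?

3

1.618ⁿ = 20 / 4.7 = 4.2553
n = ln(4.2553) / ln(1.618) = 1.4482 / 0.4812 ≈ 3.01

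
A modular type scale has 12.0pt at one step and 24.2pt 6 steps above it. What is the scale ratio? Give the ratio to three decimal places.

The ratio satisfies 12.0 × r⁶ = 24.2, so r = (24.2 / 12.0)^(1/6).
r = 2.0167^(1/6) ≈ 1.1240

1.124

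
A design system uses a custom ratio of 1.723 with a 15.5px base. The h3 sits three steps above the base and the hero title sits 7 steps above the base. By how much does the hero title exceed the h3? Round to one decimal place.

Step 3: 15.5 × 1.723³ = 79.284px
Step 7: 15.5 × 1.723⁷ = 698.761px
Difference: 698.761 − 79.284 = 619.477px

619.5px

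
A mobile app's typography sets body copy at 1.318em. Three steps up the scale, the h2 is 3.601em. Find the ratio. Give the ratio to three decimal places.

r³ = 3.601 / 1.318, so r = (3.601/1.318)^(1/3).
r = 2.7322^(1/3) ≈ 1.3980

1.398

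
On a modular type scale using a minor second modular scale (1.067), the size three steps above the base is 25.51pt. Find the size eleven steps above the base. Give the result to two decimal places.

42.86pt

25.51 × 1.067⁸ = 25.51 × 1.68002 ≈ 42.857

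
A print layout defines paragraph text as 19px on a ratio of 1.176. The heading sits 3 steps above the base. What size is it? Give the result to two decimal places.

Each step on a modular scale multiplies by the ratio, so the size n steps from the base is base × ratioⁿ.
19.0 × 1.176³ = 19.0 × 1.62638 ≈ 30.90

30.90px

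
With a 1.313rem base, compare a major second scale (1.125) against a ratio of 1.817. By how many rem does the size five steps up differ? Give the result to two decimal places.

Major second: 1.313 × 1.125⁵ = 2.3661rem
At 1.817: 1.313 × 1.817⁵ = 26.0040rem
Difference: 26.0040 − 2.3661 = 23.6379rem

23.64rem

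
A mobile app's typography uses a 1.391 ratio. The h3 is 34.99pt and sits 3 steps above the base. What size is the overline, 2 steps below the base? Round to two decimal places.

The gap is -2 − (3) = -5 steps, so the factor is 1.391^-5.
34.99 ÷ 1.391⁵ = 34.99 ÷ 5.20758 ≈ 6.719

6.72pt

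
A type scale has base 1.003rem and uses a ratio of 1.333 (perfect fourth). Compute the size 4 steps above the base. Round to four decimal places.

3.1668rem

1.003 × 1.333⁴ = 1.003 × 3.15733 ≈ 3.1668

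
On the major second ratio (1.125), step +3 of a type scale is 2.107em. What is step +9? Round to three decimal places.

2.107 × 1.125⁶ = 2.107 × 2.02729 ≈ 4.271

4.271em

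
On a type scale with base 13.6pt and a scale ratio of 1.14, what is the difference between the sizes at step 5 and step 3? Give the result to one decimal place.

Step 3: 13.6 × 1.14³ = 20.149pt
Step 5: 13.6 × 1.14⁵ = 26.186pt
Difference: 26.186 − 20.149 = 6.037pt

6.0pt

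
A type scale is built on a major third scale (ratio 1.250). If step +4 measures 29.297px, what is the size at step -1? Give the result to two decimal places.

9.60px

The gap is -1 − (4) = -5 steps, so the factor is 1.250^-5.
29.297 ÷ 1.250⁵ = 29.297 ÷ 3.05176 ≈ 9.600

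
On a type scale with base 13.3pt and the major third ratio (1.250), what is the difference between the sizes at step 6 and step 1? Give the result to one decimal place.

Step 1: 13.3 × 1.250 = 16.625pt
Step 6: 13.3 × 1.250⁶ = 50.735pt
Difference: 50.735 − 16.625 = 34.110pt

34.1pt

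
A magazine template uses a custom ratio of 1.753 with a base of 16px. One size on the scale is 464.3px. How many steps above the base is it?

6

1.753ⁿ = 464.3 / 16 = 29.0188
n = ln(29.0188) / ln(1.753) = 3.3679 / 0.5613 ≈ 6.00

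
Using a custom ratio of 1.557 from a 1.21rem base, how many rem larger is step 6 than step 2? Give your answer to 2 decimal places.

14.31rem

Step 2: 1.21 × 1.557² = 2.9333rem
Step 6: 1.21 × 1.557⁶ = 17.2392rem
Difference: 17.2392 − 2.9333 = 14.3059rem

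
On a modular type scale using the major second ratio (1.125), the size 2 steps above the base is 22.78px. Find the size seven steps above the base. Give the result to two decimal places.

41.05px

22.78 × 1.125⁵ = 22.78 × 1.80203 ≈ 41.050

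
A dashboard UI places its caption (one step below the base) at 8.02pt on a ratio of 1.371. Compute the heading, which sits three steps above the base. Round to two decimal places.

8.02 × 1.371⁴ = 8.02 × 3.53305 ≈ 28.335

28.34pt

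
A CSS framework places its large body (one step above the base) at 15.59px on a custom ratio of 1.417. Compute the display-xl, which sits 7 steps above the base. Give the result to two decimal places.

126.20px

Moving from step +1 to step +7 is 6 steps up, so multiply by r⁶.
15.59 × 1.417⁶ = 15.59 × 8.09504 ≈ 126.202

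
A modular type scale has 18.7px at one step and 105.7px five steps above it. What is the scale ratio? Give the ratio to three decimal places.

r⁵ = 105.7 / 18.7, so r = (105.7/18.7)^(1/5).
r = 5.6524^(1/5) ≈ 1.4140

1.414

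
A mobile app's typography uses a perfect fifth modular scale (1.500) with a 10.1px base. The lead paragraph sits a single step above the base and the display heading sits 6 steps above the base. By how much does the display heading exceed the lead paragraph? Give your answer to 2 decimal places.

99.90px

Step 1: 10.1 × 1.500 = 15.1500px
Step 6: 10.1 × 1.500⁶ = 115.0453px
Difference: 115.0453 − 15.1500 = 99.8953px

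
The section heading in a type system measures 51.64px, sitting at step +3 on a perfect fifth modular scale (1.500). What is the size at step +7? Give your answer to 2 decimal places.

261.43px

Moving from step +3 to step +7 is 4 steps up, so multiply by r⁴.
51.64 × 1.500⁴ = 51.64 × 5.06250 ≈ 261.428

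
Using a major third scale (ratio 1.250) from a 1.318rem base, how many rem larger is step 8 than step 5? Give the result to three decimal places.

Step 5: 1.318 × 1.250⁵ = 4.02222rem
Step 8: 1.318 × 1.250⁸ = 7.85589rem
Difference: 7.85589 − 4.02222 = 3.83367rem

3.834rem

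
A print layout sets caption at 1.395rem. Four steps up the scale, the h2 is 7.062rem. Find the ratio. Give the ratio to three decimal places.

The ratio satisfies 1.395 × r⁴ = 7.062, so r = (7.062 / 1.395)^(1/4).
r = 5.0624^(1/4) ≈ 1.5000

1.500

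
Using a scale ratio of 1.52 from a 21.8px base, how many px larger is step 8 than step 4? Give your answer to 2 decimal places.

Step 4: 21.8 × 1.52⁴ = 116.3673px
Step 8: 21.8 × 1.52⁸ = 621.1625px
Difference: 621.1625 − 116.3673 = 504.7952px

504.80px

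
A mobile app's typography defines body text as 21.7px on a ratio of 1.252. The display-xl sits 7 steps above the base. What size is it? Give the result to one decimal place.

Every step multiplies by the scale ratio.
21.7 × 1.252⁷ = 21.7 × 4.82203 ≈ 104.64

104.6px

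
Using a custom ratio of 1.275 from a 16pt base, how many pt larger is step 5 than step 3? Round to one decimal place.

Step 3: 16.0 × 1.275³ = 33.163pt
Step 5: 16.0 × 1.275⁵ = 53.910pt
Difference: 53.910 − 33.163 = 20.747pt

20.7pt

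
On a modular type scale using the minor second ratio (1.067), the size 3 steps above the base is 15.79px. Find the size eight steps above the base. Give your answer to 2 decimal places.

15.79 × 1.067⁵ = 15.79 × 1.38300 ≈ 21.838

21.84px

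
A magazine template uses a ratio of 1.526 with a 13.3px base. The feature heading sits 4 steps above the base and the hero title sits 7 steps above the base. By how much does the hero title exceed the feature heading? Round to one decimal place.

Step 4: 13.3 × 1.526⁴ = 72.122px
Step 7: 13.3 × 1.526⁷ = 256.291px
Difference: 256.291 − 72.122 = 184.169px

184.2px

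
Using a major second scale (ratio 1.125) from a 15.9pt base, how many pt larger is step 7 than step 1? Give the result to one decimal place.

Step 1: 15.9 × 1.125 = 17.887pt
Step 7: 15.9 × 1.125⁷ = 36.263pt
Difference: 36.263 − 17.887 = 18.376pt

18.4pt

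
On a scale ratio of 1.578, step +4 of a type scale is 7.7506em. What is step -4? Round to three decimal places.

Moving from step +4 to step -4 is 8 steps down, so divide by r⁸.
7.7506 ÷ 1.578⁸ = 7.7506 ÷ 38.44643 ≈ 0.202

0.202em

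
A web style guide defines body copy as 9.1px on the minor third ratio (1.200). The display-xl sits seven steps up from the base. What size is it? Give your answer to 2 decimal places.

32.61px

9.1 × 1.200⁷ = 9.1 × 3.58318 ≈ 32.61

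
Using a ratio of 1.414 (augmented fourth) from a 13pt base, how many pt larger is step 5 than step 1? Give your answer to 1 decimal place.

55.1pt

Step 1: 13.0 × 1.414 = 18.382pt
Step 5: 13.0 × 1.414⁵ = 73.484pt
Difference: 73.484 − 18.382 = 55.102pt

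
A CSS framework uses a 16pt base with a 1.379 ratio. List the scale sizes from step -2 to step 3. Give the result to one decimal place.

Step -2: 16.0 ÷ 1.379² = 8.4
Step -1: 16.0 ÷ 1.379 = 11.6
Step 0: 16pt
Step 1: 16.0 × 1.379 = 22.1
Step 2: 16.0 × 1.379² = 30.4
Step 3: 16.0 × 1.379³ = 42.0

8.4pt, 11.6pt, 16.0pt, 22.1pt, 30.4pt, 42.0pt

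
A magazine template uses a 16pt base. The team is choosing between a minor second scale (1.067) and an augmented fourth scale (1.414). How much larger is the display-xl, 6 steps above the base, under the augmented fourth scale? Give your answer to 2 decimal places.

104.27pt

Minor second: 16.0 × 1.067⁶ = 23.6106pt
Augmented fourth: 16.0 × 1.414⁶ = 127.8841pt
Difference: 127.8841 − 23.6106 = 104.2735pt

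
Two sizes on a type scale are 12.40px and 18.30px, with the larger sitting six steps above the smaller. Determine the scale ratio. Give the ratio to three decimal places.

r⁶ = 18.30 / 12.40, so r = (18.30/12.40)^(1/6).
r = 1.4758^(1/6) ≈ 1.0670

1.067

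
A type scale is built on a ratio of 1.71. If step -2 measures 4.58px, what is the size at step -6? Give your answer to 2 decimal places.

0.54px

Moving from step -2 to step -6 is 4 steps down, so divide by r⁴.
4.58 ÷ 1.71⁴ = 4.58 ÷ 8.55036 ≈ 0.536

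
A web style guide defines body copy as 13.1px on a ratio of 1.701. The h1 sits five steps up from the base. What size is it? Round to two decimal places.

186.55px

A modular type scale is a geometric sequence: sizeₙ = base × rⁿ.
13.1 × 1.701⁵ = 13.1 × 14.24038 ≈ 186.55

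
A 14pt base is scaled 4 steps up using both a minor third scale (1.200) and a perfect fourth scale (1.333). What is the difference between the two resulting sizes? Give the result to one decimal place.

Minor third: 14.0 × 1.200⁴ = 29.030pt
Perfect fourth: 14.0 × 1.333⁴ = 44.203pt
Difference: 44.203 − 29.030 = 15.173pt

15.2pt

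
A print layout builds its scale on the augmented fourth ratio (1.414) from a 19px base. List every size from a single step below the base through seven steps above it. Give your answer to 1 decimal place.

13.4px, 19.0px, 26.9px, 38.0px, 53.7px, 76.0px, 107.4px, 151.9px, 214.7px

Step -1: 19.0 ÷ 1.414 = 13.4
Step 0: 19px
Step 1: 19.0 × 1.414 = 26.9
Step 2: 19.0 × 1.414² = 38.0
Step 3: 19.0 × 1.414³ = 53.7
Step 4: 19.0 × 1.414⁴ = 76.0
Step 5: 19.0 × 1.414⁵ = 107.4
Step 6: 19.0 × 1.414⁶ = 151.9
Step 7: 19.0 × 1.414⁷ = 214.7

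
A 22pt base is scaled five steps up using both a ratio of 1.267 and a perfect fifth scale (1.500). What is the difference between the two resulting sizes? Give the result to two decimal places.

95.23pt

At 1.267: 22.0 × 1.267⁵ = 71.8300pt
Perfect fifth: 22.0 × 1.500⁵ = 167.0625pt
Difference: 167.0625 − 71.8300 = 95.2325pt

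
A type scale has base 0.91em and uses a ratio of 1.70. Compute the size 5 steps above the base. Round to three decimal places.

Every step multiplies by the scale ratio.
0.91 × 1.70⁵ = 0.91 × 14.19857 ≈ 12.921

12.921em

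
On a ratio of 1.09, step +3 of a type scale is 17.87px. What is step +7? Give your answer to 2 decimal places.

25.22px

Moving from step +3 to step +7 is 4 steps up, so multiply by r⁴.
17.87 × 1.09⁴ = 17.87 × 1.41158 ≈ 25.225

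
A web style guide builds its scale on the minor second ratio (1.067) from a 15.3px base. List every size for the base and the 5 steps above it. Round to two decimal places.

15.30px, 16.33px, 17.42px, 18.59px, 19.83px, 21.16px

Step 0: 15.3px
Step 1: 15.3 × 1.067 = 16.33
Step 2: 15.3 × 1.067² = 17.42
Step 3: 15.3 × 1.067³ = 18.59
Step 4: 15.3 × 1.067⁴ = 19.83
Step 5: 15.3 × 1.067⁵ = 21.16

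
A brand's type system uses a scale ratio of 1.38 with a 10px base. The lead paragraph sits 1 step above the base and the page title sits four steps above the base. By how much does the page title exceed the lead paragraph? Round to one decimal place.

Step 1: 10.0 × 1.38 = 13.800px
Step 4: 10.0 × 1.38⁴ = 36.267px
Difference: 36.267 − 13.800 = 22.467px

22.5px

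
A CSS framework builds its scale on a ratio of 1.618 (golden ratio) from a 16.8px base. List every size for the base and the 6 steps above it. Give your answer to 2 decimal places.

16.80px, 27.18px, 43.98px, 71.16px, 115.14px, 186.30px, 301.43px

Step 0: 16.8px
Step 1: 16.8 × 1.618 = 27.18
Step 2: 16.8 × 1.618² = 43.98
Step 3: 16.8 × 1.618³ = 71.16
Step 4: 16.8 × 1.618⁴ = 115.14
Step 5: 16.8 × 1.618⁵ = 186.30
Step 6: 16.8 × 1.618⁶ = 301.43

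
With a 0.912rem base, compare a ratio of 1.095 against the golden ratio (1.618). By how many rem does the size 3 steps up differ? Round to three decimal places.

2.666rem

At 1.095: 0.912 × 1.095³ = 1.19739rem
Golden ratio: 0.912 × 1.618³ = 3.86305rem
Difference: 3.86305 − 1.19739 = 2.66566rem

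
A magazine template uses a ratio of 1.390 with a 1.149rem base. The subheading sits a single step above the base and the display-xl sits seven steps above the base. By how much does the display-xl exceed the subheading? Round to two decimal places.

Step 1: 1.149 × 1.390 = 1.5971rem
Step 7: 1.149 × 1.390⁷ = 11.5192rem
Difference: 11.5192 − 1.5971 = 9.9221rem

9.92rem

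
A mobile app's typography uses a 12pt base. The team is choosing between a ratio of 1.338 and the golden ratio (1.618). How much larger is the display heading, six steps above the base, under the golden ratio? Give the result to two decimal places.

At 1.338: 12.0 × 1.338⁶ = 68.8522pt
Golden ratio: 12.0 × 1.618⁶ = 215.3041pt
Difference: 215.3041 − 68.8522 = 146.4519pt

146.45pt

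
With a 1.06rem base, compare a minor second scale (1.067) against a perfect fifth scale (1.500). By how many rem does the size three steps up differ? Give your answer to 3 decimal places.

Minor second: 1.06 × 1.067³ = 1.28765rem
Perfect fifth: 1.06 × 1.500³ = 3.57750rem
Difference: 3.57750 − 1.28765 = 2.28985rem

2.290rem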